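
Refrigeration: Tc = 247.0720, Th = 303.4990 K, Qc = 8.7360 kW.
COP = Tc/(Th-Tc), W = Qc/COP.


COP = 247.0720 / 56.4270 = 4.3786
W = 8.7360 / 4.3786 = 1.9952 kW

COP = 4.3786, W = 1.9952 kW


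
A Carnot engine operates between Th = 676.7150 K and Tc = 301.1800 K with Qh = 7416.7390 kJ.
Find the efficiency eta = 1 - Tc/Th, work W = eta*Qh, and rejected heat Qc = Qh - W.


eta = 1 - 301.1800/676.7150 = 0.5549
W = 0.5549 * 7416.7390 = 4115.8317 kJ
Qc = 7416.7390 - 4115.8317 = 3300.9073 kJ

eta = 55.4938%, W = 4115.8317 kJ, Qc = 3300.9073 kJ


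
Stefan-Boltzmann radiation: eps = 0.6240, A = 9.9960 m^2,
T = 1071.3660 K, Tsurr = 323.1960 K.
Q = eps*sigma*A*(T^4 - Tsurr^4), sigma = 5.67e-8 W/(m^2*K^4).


T^4 = 1.3175e+12
Tsurr^4 = 1.0911e+10
Q = 0.6240 * 5.67e-8 * 9.9960 * 1.3066e+12 = 462097.6089 W

462097.6089 W


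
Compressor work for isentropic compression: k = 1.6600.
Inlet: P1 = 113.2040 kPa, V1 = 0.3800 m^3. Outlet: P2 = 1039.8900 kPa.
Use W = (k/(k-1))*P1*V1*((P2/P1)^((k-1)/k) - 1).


(k-1)/k = 0.3976
(P2/P1)^exp = 2.4151
W = 2.5152 * 113.2040 * 0.3800 * (2.4151 - 1) = 153.1042 kJ

153.1042 kJ


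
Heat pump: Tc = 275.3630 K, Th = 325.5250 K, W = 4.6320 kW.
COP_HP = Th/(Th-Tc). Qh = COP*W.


COP = 325.5250 / 50.1620 = 6.4895
Qh = 6.4895 * 4.6320 = 30.0592 kW

COP = 6.4895, Qh = 30.0592 kW


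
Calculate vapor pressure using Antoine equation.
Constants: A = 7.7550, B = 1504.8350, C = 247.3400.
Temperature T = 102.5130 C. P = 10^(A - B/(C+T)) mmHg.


C+T = 349.8530
B/(C+T) = 4.3013
log10(P) = 7.7550 - 4.3013 = 3.4537
P = 10^3.4537 = 2842.2670 mmHg

2842.2670 mmHg


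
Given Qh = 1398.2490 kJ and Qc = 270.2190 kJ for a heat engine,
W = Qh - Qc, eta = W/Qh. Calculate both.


W = 1398.2490 - 270.2190 = 1128.0300 kJ
eta = 1128.0300 / 1398.2490 = 0.8067 = 80.6745%

W = 1128.0300 kJ, eta = 80.6745%


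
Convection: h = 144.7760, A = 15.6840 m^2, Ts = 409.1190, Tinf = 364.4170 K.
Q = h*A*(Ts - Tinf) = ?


dT = 44.7020 K
Q = 144.7760 * 15.6840 * 44.7020 = 101503.3466 W

101503.3466 W


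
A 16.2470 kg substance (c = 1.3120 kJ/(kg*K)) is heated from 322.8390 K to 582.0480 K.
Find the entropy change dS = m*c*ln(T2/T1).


T2/T1 = 1.8029
ln(T2/T1) = 0.5894
dS = 16.2470 * 1.3120 * 0.5894 = 12.5637 kJ/K

12.5637 kJ/K


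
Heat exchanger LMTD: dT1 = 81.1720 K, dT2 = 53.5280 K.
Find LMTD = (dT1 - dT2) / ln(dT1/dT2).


dT1/dT2 = 1.5164
ln(dT1/dT2) = 0.4164
LMTD = 27.6440 / 0.4164 = 66.3936 K

66.3936 K


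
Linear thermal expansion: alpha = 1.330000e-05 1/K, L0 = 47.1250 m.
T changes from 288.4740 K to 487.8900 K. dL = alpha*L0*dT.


dT = 199.4160 K
dL = 1.330000e-05 * 47.1250 * 199.4160 = 0.124986 m
L_final = 47.249986 m

dL = 0.124986 m


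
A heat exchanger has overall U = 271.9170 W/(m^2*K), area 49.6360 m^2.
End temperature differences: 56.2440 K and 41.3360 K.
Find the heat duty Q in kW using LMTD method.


LMTD = 48.4080 K
Q = 271.9170 * 49.6360 * 48.4080 = 653356.6914 W = 653.3567 kW

653.3567 kW


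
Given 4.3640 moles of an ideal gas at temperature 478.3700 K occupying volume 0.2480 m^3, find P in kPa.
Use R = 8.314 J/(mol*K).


P = nRT/V = 4.3640 * 8.314 * 478.3700 / 0.2480
= 17356.3619 / 0.2480 = 69985.3304 Pa = 69.9853 kPa

69.9853 kPa


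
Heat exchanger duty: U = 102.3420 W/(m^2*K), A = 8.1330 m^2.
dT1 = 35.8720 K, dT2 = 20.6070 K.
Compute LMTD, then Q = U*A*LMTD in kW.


LMTD = 27.5379 K
Q = 102.3420 * 8.1330 * 27.5379 = 22921.1317 W = 22.9211 kW

22.9211 kW


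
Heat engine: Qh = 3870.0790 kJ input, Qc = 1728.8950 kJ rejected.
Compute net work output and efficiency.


W = 3870.0790 - 1728.8950 = 2141.1840 kJ
eta = 2141.1840 / 3870.0790 = 0.5533 = 55.3266%

W = 2141.1840 kJ, eta = 55.3266%


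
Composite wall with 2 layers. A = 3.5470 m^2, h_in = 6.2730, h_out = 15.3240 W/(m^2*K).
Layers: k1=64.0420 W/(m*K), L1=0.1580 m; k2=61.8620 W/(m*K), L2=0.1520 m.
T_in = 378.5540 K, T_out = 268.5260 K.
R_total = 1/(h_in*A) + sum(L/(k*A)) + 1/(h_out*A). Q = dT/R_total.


R_conv_in = 1/(6.2730*3.5470) = 0.0449
R_1 = 0.1580/(64.0420*3.5470) = 0.0007
R_2 = 0.1520/(61.8620*3.5470) = 0.0007
R_conv_out = 1/(15.3240*3.5470) = 0.0184
R_total = 0.0647 K/W
Q = 110.0280 / 0.0647 = 1699.8186 W

R_total = 0.0647 K/W, Q = 1699.8186 W


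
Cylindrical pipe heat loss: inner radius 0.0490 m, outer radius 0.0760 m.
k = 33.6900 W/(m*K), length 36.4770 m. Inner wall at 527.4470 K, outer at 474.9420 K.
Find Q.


dT = 52.5050 K
ln(ro/ri) = 0.4389
Q = 2*pi*33.6900*36.4770*52.5050 / 0.4389 = 923681.3382 W

923681.3382 W


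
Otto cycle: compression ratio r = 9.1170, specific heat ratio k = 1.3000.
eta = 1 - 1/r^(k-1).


r^(k-1) = 1.9407
eta = 1 - 1/1.9407 = 0.4847 = 48.4719%

48.4719%


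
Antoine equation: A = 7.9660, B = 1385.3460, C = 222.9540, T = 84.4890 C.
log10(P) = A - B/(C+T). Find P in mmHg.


C+T = 307.4430
B/(C+T) = 4.5060
log10(P) = 7.9660 - 4.5060 = 3.4600
P = 10^3.4600 = 2883.8621 mmHg

2883.8621 mmHg


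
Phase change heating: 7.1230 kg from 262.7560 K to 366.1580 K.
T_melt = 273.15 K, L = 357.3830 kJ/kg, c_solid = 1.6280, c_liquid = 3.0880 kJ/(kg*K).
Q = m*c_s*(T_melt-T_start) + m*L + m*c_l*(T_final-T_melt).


Q1 (sensible, solid) = 7.1230 * 1.6280 * 10.3940 = 120.5314 kJ
Q2 (latent) = 7.1230 * 357.3830 = 2545.6391 kJ
Q3 (sensible, liquid) = 7.1230 * 3.0880 * 93.0080 = 2045.7876 kJ
Q_total = 4711.9581 kJ

4711.9581 kJ


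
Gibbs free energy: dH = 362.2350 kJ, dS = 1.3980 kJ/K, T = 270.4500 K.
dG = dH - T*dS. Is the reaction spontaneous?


T*dS = 270.4500 * 1.3980 = 378.0891 kJ
dG = 362.2350 - 378.0891 = -15.8541 kJ (spontaneous)

dG = -15.8541 kJ, spontaneous


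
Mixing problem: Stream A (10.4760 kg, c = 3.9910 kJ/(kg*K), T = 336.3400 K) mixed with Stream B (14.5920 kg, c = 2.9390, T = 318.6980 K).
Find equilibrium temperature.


num = 27729.9266
den = 84.6956
Tf = 327.4069 K

327.4069 K


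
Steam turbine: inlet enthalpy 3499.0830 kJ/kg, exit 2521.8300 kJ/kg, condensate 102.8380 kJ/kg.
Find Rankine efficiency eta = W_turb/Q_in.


W = 977.2530 kJ/kg
Q_in = 3396.2450 kJ/kg
eta = 0.2877 = 28.7745%

eta = 28.7745%


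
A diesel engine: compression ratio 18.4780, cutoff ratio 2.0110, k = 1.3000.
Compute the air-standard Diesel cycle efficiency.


r^(k-1) = 2.3988
rc^k = 2.4799
eta = 0.5306 = 53.0599%

53.0599%


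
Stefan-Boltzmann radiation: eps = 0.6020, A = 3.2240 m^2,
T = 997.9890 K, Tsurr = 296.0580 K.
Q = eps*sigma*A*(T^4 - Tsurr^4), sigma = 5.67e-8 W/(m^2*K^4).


T^4 = 9.9198e+11
Tsurr^4 = 7.6826e+09
Q = 0.6020 * 5.67e-8 * 3.2240 * 9.8430e+11 = 108318.0995 W

108318.0995 W


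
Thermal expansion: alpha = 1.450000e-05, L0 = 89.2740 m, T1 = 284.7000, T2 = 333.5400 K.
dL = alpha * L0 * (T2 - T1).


dT = 48.8400 K
dL = 1.450000e-05 * 89.2740 * 48.8400 = 0.063222 m
L_final = 89.337222 m

dL = 0.063222 m


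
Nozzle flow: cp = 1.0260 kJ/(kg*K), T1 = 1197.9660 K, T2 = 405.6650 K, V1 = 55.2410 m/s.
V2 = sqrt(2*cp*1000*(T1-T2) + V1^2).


dT = 792.3010 K
2*cp*1000*dT = 1625801.6520
V1^2 = 3051.5681
V2 = sqrt(1628853.2201) = 1276.2653 m/s

1276.2653 m/s


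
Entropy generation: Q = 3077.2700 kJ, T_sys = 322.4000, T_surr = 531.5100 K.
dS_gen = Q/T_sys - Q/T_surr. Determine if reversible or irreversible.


dS_sys = 3077.2700/322.4000 = 9.5449 kJ/K
dS_surr = -3077.2700/531.5100 = -5.7897 kJ/K
dS_gen = 9.5449 - 5.7897 = 3.7552 kJ/K (irreversible)

dS_gen = 3.7552 kJ/K, irreversible


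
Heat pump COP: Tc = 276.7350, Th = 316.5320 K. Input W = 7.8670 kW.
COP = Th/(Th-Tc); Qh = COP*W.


COP = 316.5320 / 39.7970 = 7.9537
Qh = 7.9537 * 7.8670 = 62.5715 kW

COP = 7.9537, Qh = 62.5715 kW


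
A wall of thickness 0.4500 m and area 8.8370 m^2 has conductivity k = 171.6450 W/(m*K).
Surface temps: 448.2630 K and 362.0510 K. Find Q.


dT = 86.2120 K
Q = 171.6450 * 8.8370 * 86.2120 / 0.4500 = 290597.0615 W

290597.0615 W


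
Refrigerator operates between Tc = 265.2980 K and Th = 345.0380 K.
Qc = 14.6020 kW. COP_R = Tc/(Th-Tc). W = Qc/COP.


COP = 265.2980 / 79.7400 = 3.3270
W = 14.6020 / 3.3270 = 4.3889 kW

COP = 3.3270, W = 4.3889 kW


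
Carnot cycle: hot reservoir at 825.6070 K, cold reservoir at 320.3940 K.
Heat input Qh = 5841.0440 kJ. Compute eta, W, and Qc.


eta = 1 - 320.3940/825.6070 = 0.6119
W = 0.6119 * 5841.0440 = 3574.3052 kJ
Qc = 5841.0440 - 3574.3052 = 2266.7388 kJ

eta = 61.1929%, W = 3574.3052 kJ, Qc = 2266.7388 kJ


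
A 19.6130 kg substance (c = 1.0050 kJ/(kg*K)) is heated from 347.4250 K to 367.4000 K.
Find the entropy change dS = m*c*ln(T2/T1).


T2/T1 = 1.0575
ln(T2/T1) = 0.0559
dS = 19.6130 * 1.0050 * 0.0559 = 1.1019 kJ/K

1.1019 kJ/K


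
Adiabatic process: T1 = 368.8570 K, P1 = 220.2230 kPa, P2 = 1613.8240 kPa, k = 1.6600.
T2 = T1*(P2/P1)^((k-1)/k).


(k-1)/k = 0.3976
(P2/P1)^exp = 2.2076
T2 = 368.8570 * 2.2076 = 814.2750 K

814.2750 K


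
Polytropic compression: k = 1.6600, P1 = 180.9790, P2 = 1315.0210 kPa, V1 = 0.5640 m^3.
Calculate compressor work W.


(k-1)/k = 0.3976
(P2/P1)^exp = 2.2001
W = 2.5152 * 180.9790 * 0.5640 * (2.2001 - 1) = 308.1031 kJ

308.1031 kJ


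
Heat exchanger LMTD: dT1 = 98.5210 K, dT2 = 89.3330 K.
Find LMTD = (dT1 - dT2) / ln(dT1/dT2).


dT1/dT2 = 1.1029
ln(dT1/dT2) = 0.0979
LMTD = 9.1880 / 0.0979 = 93.8521 K

93.8521 K


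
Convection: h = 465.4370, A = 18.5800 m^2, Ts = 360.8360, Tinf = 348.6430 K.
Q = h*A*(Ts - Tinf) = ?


dT = 12.1930 K
Q = 465.4370 * 18.5800 * 12.1930 = 105442.8627 W

105442.8627 W


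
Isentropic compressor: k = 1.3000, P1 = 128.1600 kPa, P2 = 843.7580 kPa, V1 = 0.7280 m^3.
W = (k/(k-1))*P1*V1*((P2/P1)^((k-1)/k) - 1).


(k-1)/k = 0.2308
(P2/P1)^exp = 1.5448
W = 4.3333 * 128.1600 * 0.7280 * (1.5448 - 1) = 220.2701 kJ

220.2701 kJ


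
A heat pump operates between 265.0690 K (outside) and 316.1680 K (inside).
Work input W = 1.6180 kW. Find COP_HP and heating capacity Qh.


COP = 316.1680 / 51.0990 = 6.1874
Qh = 6.1874 * 1.6180 = 10.0112 kW

COP = 6.1874, Qh = 10.0112 kW


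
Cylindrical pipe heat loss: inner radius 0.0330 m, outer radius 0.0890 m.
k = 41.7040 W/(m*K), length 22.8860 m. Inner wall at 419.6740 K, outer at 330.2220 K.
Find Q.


dT = 89.4520 K
ln(ro/ri) = 0.9921
Q = 2*pi*41.7040*22.8860*89.4520 / 0.9921 = 540691.4084 W

540691.4084 W


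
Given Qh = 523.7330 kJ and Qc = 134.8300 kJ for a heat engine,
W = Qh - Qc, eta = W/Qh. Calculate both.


W = 523.7330 - 134.8300 = 388.9030 kJ
eta = 388.9030 / 523.7330 = 0.7426 = 74.2560%

W = 388.9030 kJ, eta = 74.2560%


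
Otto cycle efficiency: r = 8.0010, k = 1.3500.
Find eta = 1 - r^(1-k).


r^(k-1) = 2.0706
eta = 1 - 1/2.0706 = 0.5171 = 51.7053%

51.7053%


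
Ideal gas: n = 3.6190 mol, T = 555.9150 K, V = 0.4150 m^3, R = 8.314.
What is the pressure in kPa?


P = nRT/V = 3.6190 * 8.314 * 555.9150 / 0.4150
= 16726.5740 / 0.4150 = 40304.9976 Pa = 40.3050 kPa

40.3050 kPa


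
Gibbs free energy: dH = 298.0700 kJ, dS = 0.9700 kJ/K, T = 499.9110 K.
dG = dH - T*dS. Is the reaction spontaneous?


T*dS = 499.9110 * 0.9700 = 484.9137 kJ
dG = 298.0700 - 484.9137 = -186.8437 kJ (spontaneous)

dG = -186.8437 kJ, spontaneous


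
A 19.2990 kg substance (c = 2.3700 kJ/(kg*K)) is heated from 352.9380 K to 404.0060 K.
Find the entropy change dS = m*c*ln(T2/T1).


T2/T1 = 1.1447
ln(T2/T1) = 0.1351
dS = 19.2990 * 2.3700 * 0.1351 = 6.1810 kJ/K

6.1810 kJ/K


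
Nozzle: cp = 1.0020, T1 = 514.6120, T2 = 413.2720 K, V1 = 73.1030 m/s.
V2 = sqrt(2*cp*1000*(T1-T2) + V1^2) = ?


dT = 101.3400 K
2*cp*1000*dT = 203085.3600
V1^2 = 5344.0486
V2 = sqrt(208429.4086) = 456.5407 m/s

456.5407 m/s


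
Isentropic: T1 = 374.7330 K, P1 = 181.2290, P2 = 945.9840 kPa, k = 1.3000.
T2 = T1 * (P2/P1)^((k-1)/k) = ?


(k-1)/k = 0.2308
(P2/P1)^exp = 1.4642
T2 = 374.7330 * 1.4642 = 548.6999 K

548.6999 K


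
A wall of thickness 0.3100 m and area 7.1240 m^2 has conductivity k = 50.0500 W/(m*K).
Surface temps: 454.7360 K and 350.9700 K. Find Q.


dT = 103.7660 K
Q = 50.0500 * 7.1240 * 103.7660 / 0.3100 = 119349.7118 W

119349.7118 W


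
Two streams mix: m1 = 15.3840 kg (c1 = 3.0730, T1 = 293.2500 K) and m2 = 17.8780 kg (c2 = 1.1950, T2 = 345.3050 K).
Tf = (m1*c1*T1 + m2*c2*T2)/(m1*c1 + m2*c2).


num = 21240.5717
den = 68.6392
Tf = 309.4523 K

309.4523 K


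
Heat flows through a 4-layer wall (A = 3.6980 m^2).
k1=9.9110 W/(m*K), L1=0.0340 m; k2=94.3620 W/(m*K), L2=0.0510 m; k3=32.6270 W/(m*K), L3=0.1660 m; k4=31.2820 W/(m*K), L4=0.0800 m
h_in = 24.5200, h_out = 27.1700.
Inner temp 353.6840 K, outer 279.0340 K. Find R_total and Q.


R_conv_in = 1/(24.5200*3.6980) = 0.0110
R_1 = 0.0340/(9.9110*3.6980) = 0.0009
R_2 = 0.0510/(94.3620*3.6980) = 0.0001
R_3 = 0.1660/(32.6270*3.6980) = 0.0014
R_4 = 0.0800/(31.2820*3.6980) = 0.0007
R_conv_out = 1/(27.1700*3.6980) = 0.0100
R_total = 0.0241 K/W
Q = 74.6500 / 0.0241 = 3094.6377 W

R_total = 0.0241 K/W, Q = 3094.6377 W


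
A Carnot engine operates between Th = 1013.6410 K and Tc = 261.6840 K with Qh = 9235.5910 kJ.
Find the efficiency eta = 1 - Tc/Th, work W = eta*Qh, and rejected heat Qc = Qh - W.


eta = 1 - 261.6840/1013.6410 = 0.7418
W = 0.7418 * 9235.5910 = 6851.3086 kJ
Qc = 9235.5910 - 6851.3086 = 2384.2824 kJ

eta = 74.1838%, W = 6851.3086 kJ, Qc = 2384.2824 kJ


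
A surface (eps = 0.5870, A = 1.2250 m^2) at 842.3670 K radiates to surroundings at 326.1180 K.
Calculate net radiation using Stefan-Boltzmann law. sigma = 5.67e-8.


T^4 = 5.0351e+11
Tsurr^4 = 1.1311e+10
Q = 0.5870 * 5.67e-8 * 1.2250 * 4.9220e+11 = 20067.5908 W

20067.5908 W


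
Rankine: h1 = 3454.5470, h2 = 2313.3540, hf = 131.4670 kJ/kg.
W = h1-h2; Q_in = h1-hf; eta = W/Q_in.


W = 1141.1930 kJ/kg
Q_in = 3323.0800 kJ/kg
eta = 0.3434 = 34.3414%

eta = 34.3414%


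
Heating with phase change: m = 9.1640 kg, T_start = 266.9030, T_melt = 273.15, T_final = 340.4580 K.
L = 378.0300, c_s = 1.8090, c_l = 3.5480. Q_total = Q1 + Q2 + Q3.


Q1 (sensible, solid) = 9.1640 * 1.8090 * 6.2470 = 103.5607 kJ
Q2 (latent) = 9.1640 * 378.0300 = 3464.2669 kJ
Q3 (sensible, liquid) = 9.1640 * 3.5480 * 67.3080 = 2188.4437 kJ
Q_total = 5756.2714 kJ

5756.2714 kJ


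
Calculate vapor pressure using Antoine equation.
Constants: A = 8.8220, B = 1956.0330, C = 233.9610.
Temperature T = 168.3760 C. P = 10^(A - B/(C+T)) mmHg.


C+T = 402.3370
B/(C+T) = 4.8617
log10(P) = 8.8220 - 4.8617 = 3.9603
P = 10^3.9603 = 9126.8698 mmHg

9126.8698 mmHg


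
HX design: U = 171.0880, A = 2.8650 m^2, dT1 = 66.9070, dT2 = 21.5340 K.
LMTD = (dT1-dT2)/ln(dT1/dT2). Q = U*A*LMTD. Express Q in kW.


LMTD = 40.0231 K
Q = 171.0880 * 2.8650 * 40.0231 = 19618.0040 W = 19.6180 kW

19.6180 kW


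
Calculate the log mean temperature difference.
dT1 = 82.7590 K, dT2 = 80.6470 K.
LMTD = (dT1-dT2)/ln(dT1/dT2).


dT1/dT2 = 1.0262
ln(dT1/dT2) = 0.0259
LMTD = 2.1120 / 0.0259 = 81.6985 K

81.6985 K


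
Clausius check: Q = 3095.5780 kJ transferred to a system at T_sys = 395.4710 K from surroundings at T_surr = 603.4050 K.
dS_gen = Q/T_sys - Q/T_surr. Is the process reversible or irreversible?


dS_sys = 3095.5780/395.4710 = 7.8276 kJ/K
dS_surr = -3095.5780/603.4050 = -5.1302 kJ/K
dS_gen = 7.8276 - 5.1302 = 2.6974 kJ/K (irreversible)

dS_gen = 2.6974 kJ/K, irreversible


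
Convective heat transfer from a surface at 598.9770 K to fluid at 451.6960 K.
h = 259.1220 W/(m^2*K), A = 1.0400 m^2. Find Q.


dT = 147.2810 K
Q = 259.1220 * 1.0400 * 147.2810 = 39690.2972 W

39690.2972 W


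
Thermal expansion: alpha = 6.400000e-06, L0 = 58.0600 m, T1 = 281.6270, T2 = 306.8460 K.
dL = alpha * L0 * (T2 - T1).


dT = 25.2190 K
dL = 6.400000e-06 * 58.0600 * 25.2190 = 0.009371 m
L_final = 58.069371 m

dL = 0.009371 m


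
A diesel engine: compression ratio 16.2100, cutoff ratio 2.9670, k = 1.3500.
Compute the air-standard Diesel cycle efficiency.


r^(k-1) = 2.6511
rc^k = 4.3414
eta = 0.5254 = 52.5359%

52.5359%


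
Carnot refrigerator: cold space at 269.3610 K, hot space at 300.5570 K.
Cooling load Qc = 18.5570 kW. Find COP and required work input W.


COP = 269.3610 / 31.1960 = 8.6345
W = 18.5570 / 8.6345 = 2.1492 kW

COP = 8.6345, W = 2.1492 kW


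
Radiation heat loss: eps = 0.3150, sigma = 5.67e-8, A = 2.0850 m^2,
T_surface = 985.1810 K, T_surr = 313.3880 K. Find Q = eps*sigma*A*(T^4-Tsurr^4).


T^4 = 9.4203e+11
Tsurr^4 = 9.6456e+09
Q = 0.3150 * 5.67e-8 * 2.0850 * 9.3238e+11 = 34721.1450 W

34721.1450 W


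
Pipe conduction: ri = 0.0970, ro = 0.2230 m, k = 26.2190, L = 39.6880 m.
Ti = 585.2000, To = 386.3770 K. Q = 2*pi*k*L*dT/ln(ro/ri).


dT = 198.8230 K
ln(ro/ri) = 0.8325
Q = 2*pi*26.2190*39.6880*198.8230 / 0.8325 = 1561557.7141 W

1561557.7141 W


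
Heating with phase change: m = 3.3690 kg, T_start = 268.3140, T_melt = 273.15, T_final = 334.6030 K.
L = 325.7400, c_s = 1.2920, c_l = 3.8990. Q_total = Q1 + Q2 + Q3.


Q1 (sensible, solid) = 3.3690 * 1.2920 * 4.8360 = 21.0499 kJ
Q2 (latent) = 3.3690 * 325.7400 = 1097.4181 kJ
Q3 (sensible, liquid) = 3.3690 * 3.8990 * 61.4530 = 807.2301 kJ
Q_total = 1925.6980 kJ

1925.6980 kJ


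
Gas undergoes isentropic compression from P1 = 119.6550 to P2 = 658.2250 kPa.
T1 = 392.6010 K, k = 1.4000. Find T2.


(k-1)/k = 0.2857
(P2/P1)^exp = 1.6276
T2 = 392.6010 * 1.6276 = 639.0086 K

639.0086 K


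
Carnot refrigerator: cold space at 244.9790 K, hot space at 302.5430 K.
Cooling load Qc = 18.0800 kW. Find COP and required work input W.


COP = 244.9790 / 57.5640 = 4.2558
W = 18.0800 / 4.2558 = 4.2484 kW

COP = 4.2558, W = 4.2484 kW


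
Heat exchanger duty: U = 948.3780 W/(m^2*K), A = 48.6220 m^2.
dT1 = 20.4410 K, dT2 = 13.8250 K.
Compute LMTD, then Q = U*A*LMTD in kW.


LMTD = 16.9179 K
Q = 948.3780 * 48.6220 * 16.9179 = 780120.6830 W = 780.1207 kW

780.1207 kW


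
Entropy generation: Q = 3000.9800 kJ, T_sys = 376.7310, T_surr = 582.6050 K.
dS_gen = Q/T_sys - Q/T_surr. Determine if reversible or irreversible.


dS_sys = 3000.9800/376.7310 = 7.9658 kJ/K
dS_surr = -3000.9800/582.6050 = -5.1510 kJ/K
dS_gen = 7.9658 - 5.1510 = 2.8149 kJ/K (irreversible)

dS_gen = 2.8149 kJ/K, irreversible


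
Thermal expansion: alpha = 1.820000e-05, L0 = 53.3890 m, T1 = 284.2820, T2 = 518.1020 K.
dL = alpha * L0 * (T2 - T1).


dT = 233.8200 K
dL = 1.820000e-05 * 53.3890 * 233.8200 = 0.227198 m
L_final = 53.616198 m

dL = 0.227198 m


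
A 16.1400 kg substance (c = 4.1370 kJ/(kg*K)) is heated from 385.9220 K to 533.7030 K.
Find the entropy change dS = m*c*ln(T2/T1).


T2/T1 = 1.3829
ln(T2/T1) = 0.3242
dS = 16.1400 * 4.1370 * 0.3242 = 21.6475 kJ/K

21.6475 kJ/K


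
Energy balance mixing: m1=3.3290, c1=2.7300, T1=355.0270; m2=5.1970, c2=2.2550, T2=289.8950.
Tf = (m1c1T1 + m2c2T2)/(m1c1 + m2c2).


num = 6623.8934
den = 20.8074
Tf = 318.3431 K

318.3431 K


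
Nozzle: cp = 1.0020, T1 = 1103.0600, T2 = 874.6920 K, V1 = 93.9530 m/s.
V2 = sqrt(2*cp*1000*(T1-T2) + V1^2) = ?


dT = 228.3680 K
2*cp*1000*dT = 457649.4720
V1^2 = 8827.1662
V2 = sqrt(466476.6382) = 682.9910 m/s

682.9910 m/s


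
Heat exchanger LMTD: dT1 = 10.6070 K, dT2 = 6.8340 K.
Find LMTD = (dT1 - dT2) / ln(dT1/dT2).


dT1/dT2 = 1.5521
ln(dT1/dT2) = 0.4396
LMTD = 3.7730 / 0.4396 = 8.5827 K

8.5827 K


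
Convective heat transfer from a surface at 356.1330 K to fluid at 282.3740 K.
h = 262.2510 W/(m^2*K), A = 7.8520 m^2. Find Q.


dT = 73.7590 K
Q = 262.2510 * 7.8520 * 73.7590 = 151884.1531 W

151884.1531 W


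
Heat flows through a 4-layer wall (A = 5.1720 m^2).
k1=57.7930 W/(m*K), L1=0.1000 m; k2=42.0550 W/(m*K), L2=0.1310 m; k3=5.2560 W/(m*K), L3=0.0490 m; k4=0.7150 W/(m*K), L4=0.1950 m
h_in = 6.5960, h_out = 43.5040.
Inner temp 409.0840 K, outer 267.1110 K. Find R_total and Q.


R_conv_in = 1/(6.5960*5.1720) = 0.0293
R_1 = 0.1000/(57.7930*5.1720) = 0.0003
R_2 = 0.1310/(42.0550*5.1720) = 0.0006
R_3 = 0.0490/(5.2560*5.1720) = 0.0018
R_4 = 0.1950/(0.7150*5.1720) = 0.0527
R_conv_out = 1/(43.5040*5.1720) = 0.0044
R_total = 0.0892 K/W
Q = 141.9730 / 0.0892 = 1591.1211 W

R_total = 0.0892 K/W, Q = 1591.1211 W


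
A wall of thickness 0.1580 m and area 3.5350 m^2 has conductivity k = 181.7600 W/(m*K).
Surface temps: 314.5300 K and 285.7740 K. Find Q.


dT = 28.7560 K
Q = 181.7600 * 3.5350 * 28.7560 / 0.1580 = 116938.9312 W

116938.9312 W


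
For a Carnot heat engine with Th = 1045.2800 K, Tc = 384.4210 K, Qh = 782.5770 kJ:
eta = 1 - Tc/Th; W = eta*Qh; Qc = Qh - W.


eta = 1 - 384.4210/1045.2800 = 0.6322
W = 0.6322 * 782.5770 = 494.7699 kJ
Qc = 782.5770 - 494.7699 = 287.8071 kJ

eta = 63.2232%, W = 494.7699 kJ, Qc = 287.8071 kJ


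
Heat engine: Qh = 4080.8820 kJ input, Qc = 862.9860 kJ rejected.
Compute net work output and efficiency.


W = 4080.8820 - 862.9860 = 3217.8960 kJ
eta = 3217.8960 / 4080.8820 = 0.7885 = 78.8530%

W = 3217.8960 kJ, eta = 78.8530%


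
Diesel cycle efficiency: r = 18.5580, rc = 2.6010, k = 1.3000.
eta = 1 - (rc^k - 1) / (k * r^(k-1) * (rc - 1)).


r^(k-1) = 2.4019
rc^k = 3.4648
eta = 0.5069 = 50.6947%

50.6947%


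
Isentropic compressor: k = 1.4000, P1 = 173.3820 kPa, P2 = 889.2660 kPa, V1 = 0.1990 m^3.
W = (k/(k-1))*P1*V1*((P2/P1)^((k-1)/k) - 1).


(k-1)/k = 0.2857
(P2/P1)^exp = 1.5954
W = 3.5000 * 173.3820 * 0.1990 * (1.5954 - 1) = 71.8988 kJ

71.8988 kJ


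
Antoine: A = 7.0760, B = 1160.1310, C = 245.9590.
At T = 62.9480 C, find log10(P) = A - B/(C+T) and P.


C+T = 308.9070
B/(C+T) = 3.7556
log10(P) = 7.0760 - 3.7556 = 3.3204
P = 10^3.3204 = 2091.2233 mmHg

2091.2233 mmHg


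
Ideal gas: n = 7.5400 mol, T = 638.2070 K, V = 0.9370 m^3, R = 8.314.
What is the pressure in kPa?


P = nRT/V = 7.5400 * 8.314 * 638.2070 / 0.9370
= 40007.6396 / 0.9370 = 42697.5876 Pa = 42.6976 kPa

42.6976 kPa


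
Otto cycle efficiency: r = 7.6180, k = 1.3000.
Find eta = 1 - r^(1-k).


r^(k-1) = 1.8389
eta = 1 - 1/1.8389 = 0.4562 = 45.6189%

45.6189%


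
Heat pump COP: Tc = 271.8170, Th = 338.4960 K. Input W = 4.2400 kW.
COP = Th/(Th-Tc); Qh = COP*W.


COP = 338.4960 / 66.6790 = 5.0765
Qh = 5.0765 * 4.2400 = 21.5244 kW

COP = 5.0765, Qh = 21.5244 kW


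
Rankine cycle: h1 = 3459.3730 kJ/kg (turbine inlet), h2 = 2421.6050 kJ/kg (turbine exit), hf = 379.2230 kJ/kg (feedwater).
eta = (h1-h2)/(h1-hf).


W = 1037.7680 kJ/kg
Q_in = 3080.1500 kJ/kg
eta = 0.3369 = 33.6921%

eta = 33.6921%


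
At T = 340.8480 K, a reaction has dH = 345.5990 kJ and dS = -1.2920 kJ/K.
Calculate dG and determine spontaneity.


T*dS = 340.8480 * -1.2920 = -440.3756 kJ
dG = 345.5990 + 440.3756 = 785.9746 kJ (non-spontaneous)

dG = 785.9746 kJ, non-spontaneous


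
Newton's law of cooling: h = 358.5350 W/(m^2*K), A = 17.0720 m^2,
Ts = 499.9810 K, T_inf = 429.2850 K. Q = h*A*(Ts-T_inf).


dT = 70.6960 K
Q = 358.5350 * 17.0720 * 70.6960 = 432723.8194 W

432723.8194 W


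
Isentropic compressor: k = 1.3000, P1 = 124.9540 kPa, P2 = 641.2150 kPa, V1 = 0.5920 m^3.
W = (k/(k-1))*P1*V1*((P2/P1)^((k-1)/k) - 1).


(k-1)/k = 0.2308
(P2/P1)^exp = 1.4585
W = 4.3333 * 124.9540 * 0.5920 * (1.4585 - 1) = 146.9696 kJ

146.9696 kJ


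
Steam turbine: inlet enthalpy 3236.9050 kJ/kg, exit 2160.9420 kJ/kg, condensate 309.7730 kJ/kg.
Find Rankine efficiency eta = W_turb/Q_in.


W = 1075.9630 kJ/kg
Q_in = 2927.1320 kJ/kg
eta = 0.3676 = 36.7583%

eta = 36.7583%


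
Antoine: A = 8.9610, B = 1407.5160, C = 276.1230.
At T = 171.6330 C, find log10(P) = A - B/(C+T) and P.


C+T = 447.7560
B/(C+T) = 3.1435
log10(P) = 8.9610 - 3.1435 = 5.8175
P = 10^5.8175 = 656917.9600 mmHg

656917.9600 mmHg


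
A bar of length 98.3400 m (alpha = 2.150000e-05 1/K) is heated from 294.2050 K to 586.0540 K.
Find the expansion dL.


dT = 291.8490 K
dL = 2.150000e-05 * 98.3400 * 291.8490 = 0.617059 m
L_final = 98.957059 m

dL = 0.617059 m


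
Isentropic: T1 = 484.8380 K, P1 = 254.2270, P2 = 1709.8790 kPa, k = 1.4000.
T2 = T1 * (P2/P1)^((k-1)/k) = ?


(k-1)/k = 0.2857
(P2/P1)^exp = 1.7238
T2 = 484.8380 * 1.7238 = 835.7855 K

835.7855 K


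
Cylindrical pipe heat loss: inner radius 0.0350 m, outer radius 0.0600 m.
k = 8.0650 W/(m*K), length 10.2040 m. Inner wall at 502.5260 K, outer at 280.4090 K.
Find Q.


dT = 222.1170 K
ln(ro/ri) = 0.5390
Q = 2*pi*8.0650*10.2040*222.1170 / 0.5390 = 213083.8541 W

213083.8541 W


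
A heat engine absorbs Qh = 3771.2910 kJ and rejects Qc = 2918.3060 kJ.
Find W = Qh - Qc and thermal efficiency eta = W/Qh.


W = 3771.2910 - 2918.3060 = 852.9850 kJ
eta = 852.9850 / 3771.2910 = 0.2262 = 22.6179%

W = 852.9850 kJ, eta = 22.6179%


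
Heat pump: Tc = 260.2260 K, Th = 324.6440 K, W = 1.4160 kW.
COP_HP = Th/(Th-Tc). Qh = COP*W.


COP = 324.6440 / 64.4180 = 5.0396
Qh = 5.0396 * 1.4160 = 7.1361 kW

COP = 5.0396, Qh = 7.1361 kW


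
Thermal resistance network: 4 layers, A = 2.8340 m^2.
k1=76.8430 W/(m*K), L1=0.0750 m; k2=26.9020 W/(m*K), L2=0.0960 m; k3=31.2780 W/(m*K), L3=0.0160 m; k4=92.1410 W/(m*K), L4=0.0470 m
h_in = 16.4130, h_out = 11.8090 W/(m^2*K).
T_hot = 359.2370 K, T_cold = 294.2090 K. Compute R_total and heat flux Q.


R_conv_in = 1/(16.4130*2.8340) = 0.0215
R_1 = 0.0750/(76.8430*2.8340) = 0.0003
R_2 = 0.0960/(26.9020*2.8340) = 0.0013
R_3 = 0.0160/(31.2780*2.8340) = 0.0002
R_4 = 0.0470/(92.1410*2.8340) = 0.0002
R_conv_out = 1/(11.8090*2.8340) = 0.0299
R_total = 0.0533 K/W
Q = 65.0280 / 0.0533 = 1219.0494 W

R_total = 0.0533 K/W, Q = 1219.0494 W


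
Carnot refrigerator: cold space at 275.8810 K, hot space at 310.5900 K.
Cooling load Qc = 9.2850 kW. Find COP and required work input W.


COP = 275.8810 / 34.7090 = 7.9484
W = 9.2850 / 7.9484 = 1.1682 kW

COP = 7.9484, W = 1.1682 kW


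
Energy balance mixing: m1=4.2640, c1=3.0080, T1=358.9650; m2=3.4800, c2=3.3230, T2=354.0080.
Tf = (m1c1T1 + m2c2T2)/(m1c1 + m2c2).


num = 8697.8880
den = 24.3902
Tf = 356.6148 K

356.6148 K


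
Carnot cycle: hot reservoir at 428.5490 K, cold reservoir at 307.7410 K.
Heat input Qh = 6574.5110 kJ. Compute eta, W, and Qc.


eta = 1 - 307.7410/428.5490 = 0.2819
W = 0.2819 * 6574.5110 = 1853.3552 kJ
Qc = 6574.5110 - 1853.3552 = 4721.1558 kJ

eta = 28.1900%, W = 1853.3552 kJ, Qc = 4721.1558 kJ


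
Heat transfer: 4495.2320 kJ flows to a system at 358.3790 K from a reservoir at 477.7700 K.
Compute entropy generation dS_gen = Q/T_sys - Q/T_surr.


dS_sys = 4495.2320/358.3790 = 12.5432 kJ/K
dS_surr = -4495.2320/477.7700 = -9.4088 kJ/K
dS_gen = 12.5432 - 9.4088 = 3.1345 kJ/K (irreversible)

dS_gen = 3.1345 kJ/K, irreversible


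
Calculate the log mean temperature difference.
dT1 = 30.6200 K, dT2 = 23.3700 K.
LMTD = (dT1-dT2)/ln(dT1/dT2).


dT1/dT2 = 1.3102
ln(dT1/dT2) = 0.2702
LMTD = 7.2500 / 0.2702 = 26.8320 K

26.8320 K


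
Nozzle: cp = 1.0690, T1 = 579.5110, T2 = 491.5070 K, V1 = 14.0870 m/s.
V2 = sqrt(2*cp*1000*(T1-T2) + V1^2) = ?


dT = 88.0040 K
2*cp*1000*dT = 188152.5520
V1^2 = 198.4436
V2 = sqrt(188350.9956) = 433.9942 m/s

433.9942 m/s


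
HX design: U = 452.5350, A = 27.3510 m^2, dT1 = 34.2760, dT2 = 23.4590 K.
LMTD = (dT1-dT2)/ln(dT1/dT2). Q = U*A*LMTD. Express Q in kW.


LMTD = 28.5265 K
Q = 452.5350 * 27.3510 * 28.5265 = 353080.7020 W = 353.0807 kW

353.0807 kW


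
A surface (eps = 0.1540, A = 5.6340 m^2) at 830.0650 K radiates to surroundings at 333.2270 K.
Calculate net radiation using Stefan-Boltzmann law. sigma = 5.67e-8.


T^4 = 4.7473e+11
Tsurr^4 = 1.2330e+10
Q = 0.1540 * 5.67e-8 * 5.6340 * 4.6240e+11 = 22747.8464 W

22747.8464 W


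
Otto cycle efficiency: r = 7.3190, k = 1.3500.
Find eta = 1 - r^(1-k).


r^(k-1) = 2.0070
eta = 1 - 1/2.0070 = 0.5018 = 50.1756%

50.1756%


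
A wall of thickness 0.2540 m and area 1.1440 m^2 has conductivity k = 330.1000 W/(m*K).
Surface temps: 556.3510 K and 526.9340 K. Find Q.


dT = 29.4170 K
Q = 330.1000 * 1.1440 * 29.4170 / 0.2540 = 43735.7132 W

43735.7132 W


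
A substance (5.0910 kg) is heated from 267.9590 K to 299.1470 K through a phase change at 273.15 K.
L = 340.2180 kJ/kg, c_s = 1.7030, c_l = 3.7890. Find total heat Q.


Q1 (sensible, solid) = 5.0910 * 1.7030 * 5.1910 = 45.0058 kJ
Q2 (latent) = 5.0910 * 340.2180 = 1732.0498 kJ
Q3 (sensible, liquid) = 5.0910 * 3.7890 * 25.9970 = 501.4769 kJ
Q_total = 2278.5326 kJ

2278.5326 kJ


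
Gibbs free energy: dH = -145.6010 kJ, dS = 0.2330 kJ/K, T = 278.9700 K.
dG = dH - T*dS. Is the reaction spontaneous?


T*dS = 278.9700 * 0.2330 = 65.0000 kJ
dG = -145.6010 - 65.0000 = -210.6010 kJ (spontaneous)

dG = -210.6010 kJ, spontaneous


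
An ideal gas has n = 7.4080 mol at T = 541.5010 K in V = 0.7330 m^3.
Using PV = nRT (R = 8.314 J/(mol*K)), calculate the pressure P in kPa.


P = nRT/V = 7.4080 * 8.314 * 541.5010 / 0.7330
= 33351.1072 / 0.7330 = 45499.4642 Pa = 45.4995 kPa

45.4995 kPa


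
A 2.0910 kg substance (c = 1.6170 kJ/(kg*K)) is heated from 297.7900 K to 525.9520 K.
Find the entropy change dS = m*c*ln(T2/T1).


T2/T1 = 1.7662
ln(T2/T1) = 0.5688
dS = 2.0910 * 1.6170 * 0.5688 = 1.9233 kJ/K

1.9233 kJ/K


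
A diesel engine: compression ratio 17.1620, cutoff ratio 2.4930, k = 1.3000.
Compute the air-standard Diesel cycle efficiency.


r^(k-1) = 2.3462
rc^k = 3.2790
eta = 0.4995 = 49.9542%

49.9542%


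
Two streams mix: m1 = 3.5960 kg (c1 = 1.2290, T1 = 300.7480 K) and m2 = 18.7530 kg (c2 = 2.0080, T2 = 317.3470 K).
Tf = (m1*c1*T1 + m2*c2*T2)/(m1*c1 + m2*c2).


num = 13279.1772
den = 42.0755
Tf = 315.6035 K

315.6035 K


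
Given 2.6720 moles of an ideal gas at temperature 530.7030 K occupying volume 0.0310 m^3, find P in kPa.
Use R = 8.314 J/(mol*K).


P = nRT/V = 2.6720 * 8.314 * 530.7030 / 0.0310
= 11789.5714 / 0.0310 = 380308.7545 Pa = 380.3088 kPa

380.3088 kPa


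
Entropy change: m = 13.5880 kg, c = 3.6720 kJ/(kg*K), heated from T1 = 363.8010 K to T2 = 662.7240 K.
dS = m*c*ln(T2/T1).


T2/T1 = 1.8217
ln(T2/T1) = 0.5998
dS = 13.5880 * 3.6720 * 0.5998 = 29.9247 kJ/K

29.9247 kJ/K


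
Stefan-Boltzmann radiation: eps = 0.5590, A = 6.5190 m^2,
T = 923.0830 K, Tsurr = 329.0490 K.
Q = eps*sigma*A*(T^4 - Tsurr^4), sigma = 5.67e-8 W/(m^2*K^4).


T^4 = 7.2604e+11
Tsurr^4 = 1.1723e+10
Q = 0.5590 * 5.67e-8 * 6.5190 * 7.1432e+11 = 147594.1959 W

147594.1959 W


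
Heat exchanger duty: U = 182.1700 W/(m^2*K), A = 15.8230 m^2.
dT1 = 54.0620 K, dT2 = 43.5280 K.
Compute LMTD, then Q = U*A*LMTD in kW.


LMTD = 48.6049 K
Q = 182.1700 * 15.8230 * 48.6049 = 140102.4490 W = 140.1024 kW

140.1024 kW


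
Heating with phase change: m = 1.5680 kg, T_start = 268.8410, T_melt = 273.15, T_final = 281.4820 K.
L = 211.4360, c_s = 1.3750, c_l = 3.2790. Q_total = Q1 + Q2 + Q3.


Q1 (sensible, solid) = 1.5680 * 1.3750 * 4.3090 = 9.2902 kJ
Q2 (latent) = 1.5680 * 211.4360 = 331.5316 kJ
Q3 (sensible, liquid) = 1.5680 * 3.2790 * 8.3320 = 42.8387 kJ
Q_total = 383.6606 kJ

383.6606 kJ


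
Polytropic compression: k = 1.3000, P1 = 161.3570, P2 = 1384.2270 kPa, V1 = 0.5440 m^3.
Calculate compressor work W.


(k-1)/k = 0.2308
(P2/P1)^exp = 1.6421
W = 4.3333 * 161.3570 * 0.5440 * (1.6421 - 1) = 244.2441 kJ

244.2441 kJ


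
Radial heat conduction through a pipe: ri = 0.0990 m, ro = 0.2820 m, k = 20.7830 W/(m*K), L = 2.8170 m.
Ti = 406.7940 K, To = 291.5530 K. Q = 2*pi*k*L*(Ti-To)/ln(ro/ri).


dT = 115.2410 K
ln(ro/ri) = 1.0468
Q = 2*pi*20.7830*2.8170*115.2410 / 1.0468 = 40497.0659 W

40497.0659 W


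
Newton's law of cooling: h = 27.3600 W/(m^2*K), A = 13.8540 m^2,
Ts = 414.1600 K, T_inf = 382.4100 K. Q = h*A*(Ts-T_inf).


dT = 31.7500 K
Q = 27.3600 * 13.8540 * 31.7500 = 12034.6927 W

12034.6927 W


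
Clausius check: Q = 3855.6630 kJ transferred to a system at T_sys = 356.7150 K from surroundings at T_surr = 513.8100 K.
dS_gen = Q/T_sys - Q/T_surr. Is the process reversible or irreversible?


dS_sys = 3855.6630/356.7150 = 10.8088 kJ/K
dS_surr = -3855.6630/513.8100 = -7.5041 kJ/K
dS_gen = 10.8088 - 7.5041 = 3.3047 kJ/K (irreversible)

dS_gen = 3.3047 kJ/K, irreversible


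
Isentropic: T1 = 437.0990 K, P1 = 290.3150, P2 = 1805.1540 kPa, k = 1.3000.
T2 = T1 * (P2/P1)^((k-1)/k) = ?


(k-1)/k = 0.2308
(P2/P1)^exp = 1.5246
T2 = 437.0990 * 1.5246 = 666.3902 K

666.3902 K


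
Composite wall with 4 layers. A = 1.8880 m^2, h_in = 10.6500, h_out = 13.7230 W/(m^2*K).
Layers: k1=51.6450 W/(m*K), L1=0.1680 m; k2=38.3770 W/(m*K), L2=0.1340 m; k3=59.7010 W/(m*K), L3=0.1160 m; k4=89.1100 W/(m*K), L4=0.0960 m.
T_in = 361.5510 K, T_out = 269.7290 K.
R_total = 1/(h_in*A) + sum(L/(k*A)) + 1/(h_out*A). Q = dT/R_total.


R_conv_in = 1/(10.6500*1.8880) = 0.0497
R_1 = 0.1680/(51.6450*1.8880) = 0.0017
R_2 = 0.1340/(38.3770*1.8880) = 0.0018
R_3 = 0.1160/(59.7010*1.8880) = 0.0010
R_4 = 0.0960/(89.1100*1.8880) = 0.0006
R_conv_out = 1/(13.7230*1.8880) = 0.0386
R_total = 0.0935 K/W
Q = 91.8220 / 0.0935 = 982.0309 W

R_total = 0.0935 K/W, Q = 982.0309 W


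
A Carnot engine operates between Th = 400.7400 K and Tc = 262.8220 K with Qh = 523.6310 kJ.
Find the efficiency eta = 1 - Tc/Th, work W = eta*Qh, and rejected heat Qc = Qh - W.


eta = 1 - 262.8220/400.7400 = 0.3442
W = 0.3442 * 523.6310 = 180.2120 kJ
Qc = 523.6310 - 180.2120 = 343.4190 kJ

eta = 34.4158%, W = 180.2120 kJ, Qc = 343.4190 kJ


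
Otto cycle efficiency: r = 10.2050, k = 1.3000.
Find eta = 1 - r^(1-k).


r^(k-1) = 2.0074
eta = 1 - 1/2.0074 = 0.5019 = 50.1855%

50.1855%


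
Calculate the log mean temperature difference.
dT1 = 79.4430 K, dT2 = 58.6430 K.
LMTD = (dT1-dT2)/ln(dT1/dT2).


dT1/dT2 = 1.3547
ln(dT1/dT2) = 0.3036
LMTD = 20.8000 / 0.3036 = 68.5176 K

68.5176 K


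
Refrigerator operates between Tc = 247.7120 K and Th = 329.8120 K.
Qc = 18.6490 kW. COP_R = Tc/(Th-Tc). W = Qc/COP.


COP = 247.7120 / 82.1000 = 3.0172
W = 18.6490 / 3.0172 = 6.1809 kW

COP = 3.0172, W = 6.1809 kW


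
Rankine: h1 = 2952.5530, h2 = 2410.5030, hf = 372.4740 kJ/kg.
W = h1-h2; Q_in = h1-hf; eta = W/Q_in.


W = 542.0500 kJ/kg
Q_in = 2580.0790 kJ/kg
eta = 0.2101 = 21.0090%

eta = 21.0090%


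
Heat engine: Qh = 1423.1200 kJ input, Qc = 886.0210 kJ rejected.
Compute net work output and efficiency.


W = 1423.1200 - 886.0210 = 537.0990 kJ
eta = 537.0990 / 1423.1200 = 0.3774 = 37.7409%

W = 537.0990 kJ, eta = 37.7409%


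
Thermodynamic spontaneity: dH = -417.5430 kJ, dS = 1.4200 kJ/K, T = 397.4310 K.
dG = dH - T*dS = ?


T*dS = 397.4310 * 1.4200 = 564.3520 kJ
dG = -417.5430 - 564.3520 = -981.8950 kJ (spontaneous)

dG = -981.8950 kJ, spontaneous


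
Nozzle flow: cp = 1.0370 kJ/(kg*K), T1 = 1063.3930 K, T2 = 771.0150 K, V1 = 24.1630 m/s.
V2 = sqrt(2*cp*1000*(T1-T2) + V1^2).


dT = 292.3780 K
2*cp*1000*dT = 606391.9720
V1^2 = 583.8506
V2 = sqrt(606975.8226) = 779.0865 m/s

779.0865 m/s


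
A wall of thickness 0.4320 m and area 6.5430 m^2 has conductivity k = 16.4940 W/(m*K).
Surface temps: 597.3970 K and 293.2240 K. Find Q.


dT = 304.1730 K
Q = 16.4940 * 6.5430 * 304.1730 / 0.4320 = 75987.0921 W

75987.0921 W


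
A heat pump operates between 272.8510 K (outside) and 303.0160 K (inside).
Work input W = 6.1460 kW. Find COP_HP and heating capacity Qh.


COP = 303.0160 / 30.1650 = 10.0453
Qh = 10.0453 * 6.1460 = 61.7383 kW

COP = 10.0453, Qh = 61.7383 kW


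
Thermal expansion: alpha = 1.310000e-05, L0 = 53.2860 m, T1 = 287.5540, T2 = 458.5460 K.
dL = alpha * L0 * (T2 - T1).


dT = 170.9920 K
dL = 1.310000e-05 * 53.2860 * 170.9920 = 0.119360 m
L_final = 53.405360 m

dL = 0.119360 m


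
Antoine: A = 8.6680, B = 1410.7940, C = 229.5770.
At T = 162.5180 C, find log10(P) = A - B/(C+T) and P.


C+T = 392.0950
B/(C+T) = 3.5981
log10(P) = 8.6680 - 3.5981 = 5.0699
P = 10^5.0699 = 117464.7885 mmHg

117464.7885 mmHg


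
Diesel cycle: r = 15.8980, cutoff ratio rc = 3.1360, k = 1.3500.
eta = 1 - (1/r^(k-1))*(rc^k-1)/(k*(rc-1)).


r^(k-1) = 2.6331
rc^k = 4.6785
eta = 0.5155 = 51.5530%

51.5530%


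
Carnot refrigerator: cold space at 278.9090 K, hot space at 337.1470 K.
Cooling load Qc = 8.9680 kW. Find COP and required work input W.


COP = 278.9090 / 58.2380 = 4.7891
W = 8.9680 / 4.7891 = 1.8726 kW

COP = 4.7891, W = 1.8726 kW


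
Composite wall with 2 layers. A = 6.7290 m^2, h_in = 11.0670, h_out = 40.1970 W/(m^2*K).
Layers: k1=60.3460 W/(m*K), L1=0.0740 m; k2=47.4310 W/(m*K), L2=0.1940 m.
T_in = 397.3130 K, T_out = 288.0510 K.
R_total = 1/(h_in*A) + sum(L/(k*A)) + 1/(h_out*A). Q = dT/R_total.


R_conv_in = 1/(11.0670*6.7290) = 0.0134
R_1 = 0.0740/(60.3460*6.7290) = 0.0002
R_2 = 0.1940/(47.4310*6.7290) = 0.0006
R_conv_out = 1/(40.1970*6.7290) = 0.0037
R_total = 0.0179 K/W
Q = 109.2620 / 0.0179 = 6098.7809 W

R_total = 0.0179 K/W, Q = 6098.7809 W


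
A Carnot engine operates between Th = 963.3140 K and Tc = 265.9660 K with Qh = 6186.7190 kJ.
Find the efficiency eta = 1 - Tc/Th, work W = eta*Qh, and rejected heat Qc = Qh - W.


eta = 1 - 265.9660/963.3140 = 0.7239
W = 0.7239 * 6186.7190 = 4478.5980 kJ
Qc = 6186.7190 - 4478.5980 = 1708.1210 kJ

eta = 72.3905%, W = 4478.5980 kJ, Qc = 1708.1210 kJ


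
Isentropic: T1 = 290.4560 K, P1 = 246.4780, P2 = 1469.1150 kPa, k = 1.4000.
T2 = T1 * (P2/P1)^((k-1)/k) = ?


(k-1)/k = 0.2857
(P2/P1)^exp = 1.6654
T2 = 290.4560 * 1.6654 = 483.7135 K

483.7135 K


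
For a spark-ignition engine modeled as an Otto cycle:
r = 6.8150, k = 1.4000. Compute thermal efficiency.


r^(k-1) = 2.1547
eta = 1 - 1/2.1547 = 0.5359 = 53.5898%

53.5898%


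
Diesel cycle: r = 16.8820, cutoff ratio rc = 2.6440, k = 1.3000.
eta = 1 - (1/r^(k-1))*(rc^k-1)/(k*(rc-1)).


r^(k-1) = 2.3347
rc^k = 3.5395
eta = 0.4911 = 49.1052%

49.1052%


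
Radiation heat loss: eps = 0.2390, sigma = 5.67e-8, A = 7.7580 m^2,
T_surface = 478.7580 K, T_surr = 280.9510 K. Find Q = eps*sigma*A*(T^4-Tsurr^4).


T^4 = 5.2537e+10
Tsurr^4 = 6.2305e+09
Q = 0.2390 * 5.67e-8 * 7.7580 * 4.6306e+10 = 4868.2349 W

4868.2349 W


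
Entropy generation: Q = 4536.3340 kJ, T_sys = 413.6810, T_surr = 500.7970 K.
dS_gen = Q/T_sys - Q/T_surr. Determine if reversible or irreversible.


dS_sys = 4536.3340/413.6810 = 10.9658 kJ/K
dS_surr = -4536.3340/500.7970 = -9.0582 kJ/K
dS_gen = 10.9658 - 9.0582 = 1.9075 kJ/K (irreversible)

dS_gen = 1.9075 kJ/K, irreversible


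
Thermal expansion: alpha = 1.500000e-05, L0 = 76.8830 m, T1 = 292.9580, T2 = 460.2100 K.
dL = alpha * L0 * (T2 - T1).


dT = 167.2520 K
dL = 1.500000e-05 * 76.8830 * 167.2520 = 0.192883 m
L_final = 77.075883 m

dL = 0.192883 m


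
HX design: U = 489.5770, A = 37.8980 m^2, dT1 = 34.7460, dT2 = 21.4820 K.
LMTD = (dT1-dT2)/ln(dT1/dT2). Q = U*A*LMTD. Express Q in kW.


LMTD = 27.5845 K
Q = 489.5770 * 37.8980 * 27.5845 = 511803.2270 W = 511.8032 kW

511.8032 kW


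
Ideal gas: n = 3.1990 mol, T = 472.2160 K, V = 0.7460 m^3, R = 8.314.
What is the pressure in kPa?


P = nRT/V = 3.1990 * 8.314 * 472.2160 / 0.7460
= 12559.2862 / 0.7460 = 16835.5043 Pa = 16.8355 kPa

16.8355 kPa


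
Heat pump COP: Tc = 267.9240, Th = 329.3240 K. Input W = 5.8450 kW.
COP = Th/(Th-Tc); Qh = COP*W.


COP = 329.3240 / 61.4000 = 5.3636
Qh = 5.3636 * 5.8450 = 31.3501 kW

COP = 5.3636, Qh = 31.3501 kW


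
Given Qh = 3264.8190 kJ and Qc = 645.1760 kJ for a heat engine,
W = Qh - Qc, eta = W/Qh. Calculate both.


W = 3264.8190 - 645.1760 = 2619.6430 kJ
eta = 2619.6430 / 3264.8190 = 0.8024 = 80.2385%

W = 2619.6430 kJ, eta = 80.2385%


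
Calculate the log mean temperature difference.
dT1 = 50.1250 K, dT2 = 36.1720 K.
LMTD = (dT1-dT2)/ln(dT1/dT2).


dT1/dT2 = 1.3857
ln(dT1/dT2) = 0.3262
LMTD = 13.9530 / 0.3262 = 42.7698 K

42.7698 K


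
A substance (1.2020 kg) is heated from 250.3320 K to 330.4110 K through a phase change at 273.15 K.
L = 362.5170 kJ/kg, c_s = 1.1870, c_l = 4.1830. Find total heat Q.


Q1 (sensible, solid) = 1.2020 * 1.1870 * 22.8180 = 32.5561 kJ
Q2 (latent) = 1.2020 * 362.5170 = 435.7454 kJ
Q3 (sensible, liquid) = 1.2020 * 4.1830 * 57.2610 = 287.9064 kJ
Q_total = 756.2079 kJ

756.2079 kJ
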